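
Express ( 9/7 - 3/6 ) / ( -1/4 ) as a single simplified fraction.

Numerator: 9/7 - 3/6 = 11/14
Denominator: -1/4 = -1/4
Divide: (11/14) · (-4) = -22/7

-22/7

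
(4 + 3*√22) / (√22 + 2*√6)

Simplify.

-33 - 2*√22 + 4*√6 + 6*√33

Multiply numerator and denominator by -2*√6 + √22.
Denominator becomes -2; numerator becomes -12*√33 - 8*√6 + 4*√22 + 66.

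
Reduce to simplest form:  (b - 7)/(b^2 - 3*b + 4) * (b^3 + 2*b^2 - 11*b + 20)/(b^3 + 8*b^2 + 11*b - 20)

Factor: b^3 + 2*b^2 - 11*b + 20 = (b^2 - 3*b + 4)*(b + 5);  b^3 + 8*b^2 + 11*b - 20 = (b - 1)*(b + 5)*(b + 4)
Cancel the common factors (b^2 - 3*b + 4), (b + 5).

(b - 7)/(b^2 + 3*b - 4)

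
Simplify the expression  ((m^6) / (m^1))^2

Inside the bracket: m^5
Raise to the power 2: m^10

m^10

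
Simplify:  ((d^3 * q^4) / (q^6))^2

Inside the bracket: d^3 * (q^-2)
Raise to the power 2: d^6 * (q^-4)

d^6/q^4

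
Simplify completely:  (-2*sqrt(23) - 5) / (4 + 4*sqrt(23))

Multiply numerator and denominator by -4*sqrt(23) + 4.
Denominator becomes -352; numerator becomes 12*sqrt(23) + 164.

(-41 - 3*sqrt(23))/88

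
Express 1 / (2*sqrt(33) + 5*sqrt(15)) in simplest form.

Multiply numerator and denominator by -2*sqrt(33) + 5*sqrt(15).
Denominator becomes 243; numerator becomes -2*sqrt(33) + 5*sqrt(15).

(-2*sqrt(33) + 5*sqrt(15))/243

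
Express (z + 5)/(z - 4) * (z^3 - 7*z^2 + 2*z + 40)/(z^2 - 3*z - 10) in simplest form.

z + 5

Factor: z^3 - 7*z^2 + 2*z + 40 = (z + 2)*(z - 4)*(z - 5);  z^2 - 3*z - 10 = (z - 5)*(z + 2)
Cancel the common factors (z - 5), (z + 2), (z - 4).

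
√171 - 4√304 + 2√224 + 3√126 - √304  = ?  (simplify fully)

-17*√19 + 17*√14

√171 = 3*√19; 4√304 = 16*√19; 2√224 = 8*√14; 3√126 = 9*√14; √304 = 4*√19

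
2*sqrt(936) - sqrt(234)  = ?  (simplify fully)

2*sqrt(936) = 12*sqrt(26); sqrt(234) = 3*sqrt(26)
Combine: (12 - 3)·sqrt(26) = 9*sqrt(26)

9*sqrt(26)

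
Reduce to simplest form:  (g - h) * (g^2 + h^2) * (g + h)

g^4 - h^4

(g+h)(g-h) = g^2 - h^2; continue pairing.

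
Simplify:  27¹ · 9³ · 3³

27¹ = 3^3; 9³ = 3^6; 3³ = 3^3
Combine exponents: 3^12

3^12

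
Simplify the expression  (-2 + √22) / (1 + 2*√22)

Multiply numerator and denominator by -2*√22 + 1.
Denominator becomes -87; numerator becomes -46 + 5*√22.

(-5*√22 + 46)/87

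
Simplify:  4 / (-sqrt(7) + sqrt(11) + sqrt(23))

(-108*sqrt(7) - 20*sqrt(23) + 76*sqrt(11) + 8*sqrt(1771))/283

Group as (sqrt(11) + sqrt(23)) - sqrt(7); multiply by (sqrt(11) + sqrt(23)) + sqrt(7), then rationalise the remaining surd.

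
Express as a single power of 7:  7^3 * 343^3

7^3 = 7^3; 343^3 = 7^9
Combine exponents: 7^12

7^12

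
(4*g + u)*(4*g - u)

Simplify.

16*g^2 - u^2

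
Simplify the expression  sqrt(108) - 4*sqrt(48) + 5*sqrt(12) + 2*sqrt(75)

sqrt(108) = 6*sqrt(3); 4*sqrt(48) = 16*sqrt(3); 5*sqrt(12) = 10*sqrt(3); 2*sqrt(75) = 10*sqrt(3)
Combine: (6 - 16 + 10 + 10)·sqrt(3) = 10*sqrt(3)

10*sqrt(3)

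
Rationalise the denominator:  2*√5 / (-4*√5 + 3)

(-40 - 6*√5)/71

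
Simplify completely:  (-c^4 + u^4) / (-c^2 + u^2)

c^2 + u^2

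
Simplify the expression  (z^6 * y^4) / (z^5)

y^4*z

Quotient: z^1 * y^4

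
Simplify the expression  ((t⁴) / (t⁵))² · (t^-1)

Inside the bracket: (t^-1)
Raise to the power 2: (t^-2)
Multiply by (t^-1): add exponents.

t^(-3)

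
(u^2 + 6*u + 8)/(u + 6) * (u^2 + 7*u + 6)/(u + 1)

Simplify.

u^2 + 6*u + 8

Factor: u^2 + 6*u + 8 = (u + 4)*(u + 2);  u^2 + 7*u + 6 = (u + 1)*(u + 6)
Cancel the common factors (u + 1), (u + 6).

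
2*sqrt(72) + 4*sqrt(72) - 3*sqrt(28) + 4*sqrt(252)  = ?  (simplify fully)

18*sqrt(7) + 36*sqrt(2)

2*sqrt(72) = 12*sqrt(2); 4*sqrt(72) = 24*sqrt(2); 3*sqrt(28) = 6*sqrt(7); 4*sqrt(252) = 24*sqrt(7)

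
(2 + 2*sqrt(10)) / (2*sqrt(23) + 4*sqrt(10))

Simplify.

(-sqrt(230) - sqrt(23) + 2*sqrt(10) + 20)/17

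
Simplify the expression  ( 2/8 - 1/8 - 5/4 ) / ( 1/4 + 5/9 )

-81/58

Numerator: 2/8 - 1/8 - 5/4 = -9/8
Denominator: 1/4 + 5/9 = 29/36
Divide: (-9/8) · (36/29) = -81/58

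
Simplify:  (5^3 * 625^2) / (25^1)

5^3 = 5^3; 625^2 = 5^8; 25^1 = 5^2
Combine exponents: 5^9

5^9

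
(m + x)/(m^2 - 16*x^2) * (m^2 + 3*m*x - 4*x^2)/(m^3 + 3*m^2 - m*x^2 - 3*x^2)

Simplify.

-1/(-m^2 + 4*m*x - 3*m + 12*x)

Factor: m^2 - 16*x^2 = (m - 4*x)*(m + 4*x);  m^2 + 3*m*x - 4*x^2 = (m - x)*(m + 4*x);  m^3 + 3*m^2 - m*x^2 - 3*x^2 = (m + x)*(m - x)*(m + 3)
Cancel the common factors (m - x), (m + x), (m + 4*x).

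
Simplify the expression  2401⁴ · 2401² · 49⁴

7^32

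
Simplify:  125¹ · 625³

5^15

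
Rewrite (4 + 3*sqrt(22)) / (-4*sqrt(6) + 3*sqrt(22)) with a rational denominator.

(8*sqrt(6) + 6*sqrt(22) + 12*sqrt(33) + 99)/51

Multiply numerator and denominator by 4*sqrt(6) + 3*sqrt(22).
Denominator becomes 102; numerator becomes 16*sqrt(6) + 12*sqrt(22) + 24*sqrt(33) + 198.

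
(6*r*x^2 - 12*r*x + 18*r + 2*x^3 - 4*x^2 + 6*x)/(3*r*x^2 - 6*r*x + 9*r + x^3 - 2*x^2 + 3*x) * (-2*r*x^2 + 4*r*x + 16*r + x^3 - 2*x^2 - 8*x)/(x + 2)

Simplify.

-4*r*x + 16*r + 2*x^2 - 8*x

Factor: 6*r*x^2 - 12*r*x + 18*r + 2*x^3 - 4*x^2 + 6*x = 2*(x^2 - 2*x + 3)*(3*r + x);  3*r*x^2 - 6*r*x + 9*r + x^3 - 2*x^2 + 3*x = (3*r + x)*(x^2 - 2*x + 3);  -2*r*x^2 + 4*r*x + 16*r + x^3 - 2*x^2 - 8*x = (x + 2)*(x - 4)*(-2*r + x)
Cancel the common factors (x^2 - 2*x + 3), (3*r + x), (x + 2).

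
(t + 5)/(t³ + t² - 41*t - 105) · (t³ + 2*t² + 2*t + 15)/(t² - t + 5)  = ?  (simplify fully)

Factor: t³ + t² - 41*t - 105 = (t + 3)·(t - 7)·(t + 5);  t³ + 2*t² + 2*t + 15 = (t² - t + 5)·(t + 3)
Cancel the common factors (t² - t + 5), (t + 5), (t + 3).

1/(t - 7)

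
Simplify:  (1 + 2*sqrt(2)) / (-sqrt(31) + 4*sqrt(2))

sqrt(31) + 4*sqrt(2) + 2*sqrt(62) + 16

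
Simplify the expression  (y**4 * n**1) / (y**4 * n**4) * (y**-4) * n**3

Quotient: (n**-3)
Multiply by (y**-4) * n**3: add exponents.

y**(-4)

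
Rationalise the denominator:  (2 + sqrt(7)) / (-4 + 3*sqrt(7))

Multiply numerator and denominator by -3*sqrt(7) - 4.
Denominator becomes -47; numerator becomes -29 - 10*sqrt(7).

(10*sqrt(7) + 29)/47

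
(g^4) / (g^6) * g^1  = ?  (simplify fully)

Quotient: (g^-2)
Multiply by g^1: add exponents.

1/g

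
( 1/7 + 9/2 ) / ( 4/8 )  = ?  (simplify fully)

Numerator: 1/7 + 9/2 = 65/14
Denominator: 4/8 = 1/2
Divide: (65/14) · (2) = 65/7

65/7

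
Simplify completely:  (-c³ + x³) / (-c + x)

Apply the difference-of-cubes factorisation and cancel (-c + x).

c² + c*x + x²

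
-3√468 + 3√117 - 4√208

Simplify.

3√468 = 18*√13; 3√117 = 9*√13; 4√208 = 16*√13
Combine: (-18 + 9 - 16)·√13 = -25*√13

-25*√13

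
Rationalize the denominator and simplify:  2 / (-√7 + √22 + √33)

Group as (√22 + √33) - √7; multiply by (√22 + √33) + √7, then rationalise the remaining surd.

(-24*√7 - 2*√33 + 9*√22 + 11*√42)/150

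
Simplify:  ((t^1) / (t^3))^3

t^(-6)

Inside the bracket: (t^-2)
Raise to the power 3: (t^-6)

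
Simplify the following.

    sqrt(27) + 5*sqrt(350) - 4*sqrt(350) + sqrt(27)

sqrt(27) = 3*sqrt(3); 5*sqrt(350) = 25*sqrt(14); 4*sqrt(350) = 20*sqrt(14); sqrt(27) = 3*sqrt(3)

6*sqrt(3) + 5*sqrt(14)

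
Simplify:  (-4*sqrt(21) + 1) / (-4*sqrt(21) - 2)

(-6*sqrt(21) + 169)/166

Multiply numerator and denominator by -2 + 4*sqrt(21).
Denominator becomes -332; numerator becomes -338 + 12*sqrt(21).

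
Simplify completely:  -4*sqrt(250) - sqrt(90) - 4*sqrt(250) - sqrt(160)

4*sqrt(250) = 20*sqrt(10); sqrt(90) = 3*sqrt(10); 4*sqrt(250) = 20*sqrt(10); sqrt(160) = 4*sqrt(10)
Combine: (-20 - 3 - 20 - 4)·sqrt(10) = -47*sqrt(10)

-47*sqrt(10)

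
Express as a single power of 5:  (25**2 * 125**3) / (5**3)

25**2 = 5**4; 125**3 = 5**9; 5**3 = 5**3
Combine exponents: 5**10

5**10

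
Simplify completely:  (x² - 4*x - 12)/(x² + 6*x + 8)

(x - 6)/(x + 4)

Factor: x² - 4*x - 12 = (x + 2)·(x - 6);  x² + 6*x + 8 = (x + 2)·(x + 4)
Cancel the common factor (x + 2).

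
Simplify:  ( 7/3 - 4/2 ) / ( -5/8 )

Numerator: 7/3 - 4/2 = 1/3
Denominator: -5/8 = -5/8
Divide: (1/3) · (-8/5) = -8/15

-8/15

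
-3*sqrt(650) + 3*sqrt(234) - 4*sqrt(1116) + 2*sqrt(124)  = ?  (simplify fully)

3*sqrt(650) = 15*sqrt(26); 3*sqrt(234) = 9*sqrt(26); 4*sqrt(1116) = 24*sqrt(31); 2*sqrt(124) = 4*sqrt(31)

-20*sqrt(31) - 6*sqrt(26)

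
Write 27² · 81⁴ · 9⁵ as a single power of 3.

3^32

27² = 3^6; 81⁴ = 3^16; 9⁵ = 3^10
Combine exponents: 3^32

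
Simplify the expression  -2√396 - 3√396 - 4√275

2√396 = 12*√11; 3√396 = 18*√11; 4√275 = 20*√11
Combine: (-12 - 18 - 20)·√11 = -50*√11

-50*√11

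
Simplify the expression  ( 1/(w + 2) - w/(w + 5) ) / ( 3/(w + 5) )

Numerator: 1/(w + 2) - w/(w + 5) = (-w**2 - w + 5)/(w**2 + 7*w + 10)
Denominator: 3/(w + 5) = 3/(w + 5)
Divide: ((-w**2 - w + 5)/(w**2 + 7*w + 10)) · (w/3 + 5/3) = (-w**2 - w + 5)/(3*w + 6)

(-w**2 - w + 5)/(3*w + 6)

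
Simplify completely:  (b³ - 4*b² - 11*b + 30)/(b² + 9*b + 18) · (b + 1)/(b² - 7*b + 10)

(b + 1)/(b + 6)

Factor: b³ - 4*b² - 11*b + 30 = (b - 2)·(b - 5)·(b + 3);  b² + 9*b + 18 = (b + 3)·(b + 6);  b² - 7*b + 10 = (b - 5)·(b - 2)
Cancel the common factors (b - 5), (b - 2), (b + 3).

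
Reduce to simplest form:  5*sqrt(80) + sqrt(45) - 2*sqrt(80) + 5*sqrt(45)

30*sqrt(5)

5*sqrt(80) = 20*sqrt(5); sqrt(45) = 3*sqrt(5); 2*sqrt(80) = 8*sqrt(5); 5*sqrt(45) = 15*sqrt(5)
Combine: (20 + 3 - 8 + 15)·sqrt(5) = 30*sqrt(5)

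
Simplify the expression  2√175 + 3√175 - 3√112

2√175 = 10*√7; 3√175 = 15*√7; 3√112 = 12*√7
Combine: (10 + 15 - 12)·√7 = 13*√7

13*√7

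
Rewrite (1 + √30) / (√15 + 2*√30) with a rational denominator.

(-15*√2 - √15 + 2*√30 + 60)/105

Multiply numerator and denominator by -√15 + 2*√30.
Denominator becomes 105; numerator becomes -15*√2 - √15 + 2*√30 + 60.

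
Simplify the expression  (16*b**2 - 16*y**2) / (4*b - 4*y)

4*b + 4*y

16*b**2 - 16*y**2 factors as -16*(-b + y)*(b + y).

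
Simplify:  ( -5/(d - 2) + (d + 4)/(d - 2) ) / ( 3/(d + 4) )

Numerator: -5/(d - 2) + (d + 4)/(d - 2) = (d - 1)/(d - 2)
Denominator: 3/(d + 4) = 3/(d + 4)
Divide: ((d - 1)/(d - 2)) · (d/3 + 4/3) = (d^2 + 3*d - 4)/(3*d - 6)

(d^2 + 3*d - 4)/(3*d - 6)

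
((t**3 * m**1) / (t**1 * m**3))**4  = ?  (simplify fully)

Inside the bracket: t**2 * (m**-2)
Raise to the power 4: t**8 * (m**-8)

t**8/m**8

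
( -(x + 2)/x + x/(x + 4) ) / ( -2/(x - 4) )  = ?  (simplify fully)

(3*x**2 - 8*x - 16)/(x**2 + 4*x)

Numerator: -(x + 2)/x + x/(x + 4) = (-6*x - 8)/(x**2 + 4*x)
Denominator: -2/(x - 4) = -2/(x - 4)
Divide: ((-6*x - 8)/(x**2 + 4*x)) · (-x/2 + 2) = (3*x**2 - 8*x - 16)/(x**2 + 4*x)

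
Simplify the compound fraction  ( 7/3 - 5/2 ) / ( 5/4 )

-2/15

Numerator: 7/3 - 5/2 = -1/6
Denominator: 5/4 = 5/4
Divide: (-1/6) · (4/5) = -2/15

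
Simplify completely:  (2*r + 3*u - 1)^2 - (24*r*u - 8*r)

(2*r - 3*u + 1)^2

After expansion: 4*r^2 - 12*r*u + 4*r + 9*u^2 - 6*u + 1 — a perfect-square trinomial.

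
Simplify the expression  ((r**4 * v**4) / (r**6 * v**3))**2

v**2/r**4

Inside the bracket: (r**-2) * v**1
Raise to the power 2: (r**-4) * v**2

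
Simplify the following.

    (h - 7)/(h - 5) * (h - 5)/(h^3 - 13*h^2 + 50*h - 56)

1/(h^2 - 6*h + 8)

Factor: h^3 - 13*h^2 + 50*h - 56 = (h - 7)*(h - 2)*(h - 4)
Cancel the common factors (h - 7), (h - 5).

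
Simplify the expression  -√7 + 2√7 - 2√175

-9*√7

√7 = √7; 2√7 = 2*√7; 2√175 = 10*√7
Combine: (-1 + 2 - 10)·√7 = -9*√7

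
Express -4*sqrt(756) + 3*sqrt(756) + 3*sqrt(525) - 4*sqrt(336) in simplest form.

-7*sqrt(21)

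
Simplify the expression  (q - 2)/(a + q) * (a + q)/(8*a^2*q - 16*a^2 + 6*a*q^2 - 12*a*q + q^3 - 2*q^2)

1/(8*a^2 + 6*a*q + q^2)

Factor: 8*a^2*q - 16*a^2 + 6*a*q^2 - 12*a*q + q^3 - 2*q^2 = (4*a + q)*(2*a + q)*(q - 2)
Cancel the common factors (q - 2), (a + q).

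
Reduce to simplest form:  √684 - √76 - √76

2*√19

√684 = 6*√19; √76 = 2*√19; √76 = 2*√19
Combine: (6 - 2 - 2)·√19 = 2*√19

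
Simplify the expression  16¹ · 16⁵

2^24

16¹ = 2^4; 16⁵ = 2^20
Combine exponents: 2^24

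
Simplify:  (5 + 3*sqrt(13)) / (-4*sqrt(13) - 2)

Multiply numerator and denominator by -2 + 4*sqrt(13).
Denominator becomes -204; numerator becomes 14*sqrt(13) + 146.

(-73 - 7*sqrt(13))/102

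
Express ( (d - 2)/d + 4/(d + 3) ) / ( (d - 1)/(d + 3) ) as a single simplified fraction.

(d + 6)/d

Numerator: (d - 2)/d + 4/(d + 3) = (d² + 5*d - 6)/(d² + 3*d)
Denominator: (d - 1)/(d + 3) = (d - 1)/(d + 3)
Divide: ((d² + 5*d - 6)/(d² + 3*d)) · ((d + 3)/(d - 1)) = (d + 6)/d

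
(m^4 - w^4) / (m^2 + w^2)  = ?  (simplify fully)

m^2 - w^2

m^4 - w^4 factors as -(-m + w)*(m + w)*(m^2 + w^2).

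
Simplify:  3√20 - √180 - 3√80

3√20 = 6*√5; √180 = 6*√5; 3√80 = 12*√5
Combine: (6 - 6 - 12)·√5 = -12*√5

-12*√5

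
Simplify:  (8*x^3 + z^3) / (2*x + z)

4*x^2 - 2*x*z + z^2

z^3 + (2*x)^3 = (2*x + z)(4*x^2 - 2*x*z + z^2).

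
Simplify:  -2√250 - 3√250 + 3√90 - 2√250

-26*√10

2√250 = 10*√10; 3√250 = 15*√10; 3√90 = 9*√10; 2√250 = 10*√10
Combine: (-10 - 15 + 9 - 10)·√10 = -26*√10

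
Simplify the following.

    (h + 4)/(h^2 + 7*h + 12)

Factor: h^2 + 7*h + 12 = (h + 3)*(h + 4)
Cancel the common factor (h + 4).

1/(h + 3)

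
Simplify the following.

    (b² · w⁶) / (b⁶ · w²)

w⁴/b⁴

Quotient: (b^-4) · w⁴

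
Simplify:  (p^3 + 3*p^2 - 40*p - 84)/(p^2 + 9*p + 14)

p - 6

Factor: p^3 + 3*p^2 - 40*p - 84 = (p + 2)*(p + 7)*(p - 6);  p^2 + 9*p + 14 = (p + 7)*(p + 2)
Cancel the common factors (p + 2), (p + 7).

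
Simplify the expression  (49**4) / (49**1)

49**4 = 7**8; 49**1 = 7**2
Combine exponents: 7**6

7**6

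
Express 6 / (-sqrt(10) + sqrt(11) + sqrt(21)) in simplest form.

Group as (sqrt(11) + sqrt(21)) - sqrt(10); multiply by (sqrt(11) + sqrt(21)) + sqrt(10), then rationalise the remaining surd.

(-33*sqrt(10) + 30*sqrt(11) + 3*sqrt(2310))/110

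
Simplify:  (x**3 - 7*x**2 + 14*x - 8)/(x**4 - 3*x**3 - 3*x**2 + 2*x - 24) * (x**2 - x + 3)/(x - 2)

(x - 1)/(x + 2)

Factor: x**3 - 7*x**2 + 14*x - 8 = (x - 2)*(x - 1)*(x - 4);  x**4 - 3*x**3 - 3*x**2 + 2*x - 24 = (x**2 - x + 3)*(x - 4)*(x + 2)
Cancel the common factors (x**2 - x + 3), (x - 2), (x - 4).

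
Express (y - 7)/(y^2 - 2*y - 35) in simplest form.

1/(y + 5)

Factor: y^2 - 2*y - 35 = (y - 7)*(y + 5)
Cancel the common factor (y - 7).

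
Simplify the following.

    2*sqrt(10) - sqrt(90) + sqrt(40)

sqrt(10)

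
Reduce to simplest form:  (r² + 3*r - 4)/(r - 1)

Factor: r² + 3*r - 4 = (r - 1)·(r + 4)
Cancel the common factor (r - 1).

r + 4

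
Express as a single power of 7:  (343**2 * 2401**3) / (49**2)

343**2 = 7**6; 2401**3 = 7**12; 49**2 = 7**4
Combine exponents: 7**14

7**14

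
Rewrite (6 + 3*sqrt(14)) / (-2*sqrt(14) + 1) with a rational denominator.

Multiply numerator and denominator by 1 + 2*sqrt(14).
Denominator becomes -55; numerator becomes 15*sqrt(14) + 90.

(-18 - 3*sqrt(14))/11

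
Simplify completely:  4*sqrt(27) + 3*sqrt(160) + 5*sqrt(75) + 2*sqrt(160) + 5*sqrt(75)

4*sqrt(27) = 12*sqrt(3); 3*sqrt(160) = 12*sqrt(10); 5*sqrt(75) = 25*sqrt(3); 2*sqrt(160) = 8*sqrt(10); 5*sqrt(75) = 25*sqrt(3)

20*sqrt(10) + 62*sqrt(3)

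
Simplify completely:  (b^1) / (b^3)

b^(-2)

Quotient: (b^-2)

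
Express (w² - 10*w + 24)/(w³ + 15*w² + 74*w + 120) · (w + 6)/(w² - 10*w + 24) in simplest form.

1/(w² + 9*w + 20)

Factor: w² - 10*w + 24 = (w - 6)·(w - 4);  w³ + 15*w² + 74*w + 120 = (w + 6)·(w + 5)·(w + 4);  w² - 10*w + 24 = (w - 4)·(w - 6)
Cancel the common factors (w - 6), (w + 6), (w - 4).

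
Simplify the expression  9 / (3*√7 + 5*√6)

(-9*√7 + 15*√6)/29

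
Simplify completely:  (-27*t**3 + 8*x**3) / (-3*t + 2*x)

Factor as (a-b)(a**2+ab+b**2) with a=(2*x), b=(3*t).

9*t**2 + 6*t*x + 4*x**2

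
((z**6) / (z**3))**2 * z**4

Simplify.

Inside the bracket: z**3
Raise to the power 2: z**6
Multiply by z**4: add exponents.

z**10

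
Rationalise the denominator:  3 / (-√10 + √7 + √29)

(-39*√10 - 18*√29 + 48*√7 + 3*√2030)/68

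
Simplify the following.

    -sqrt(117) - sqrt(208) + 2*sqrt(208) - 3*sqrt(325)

sqrt(117) = 3*sqrt(13); sqrt(208) = 4*sqrt(13); 2*sqrt(208) = 8*sqrt(13); 3*sqrt(325) = 15*sqrt(13)
Combine: (-3 - 4 + 8 - 15)·sqrt(13) = -14*sqrt(13)

-14*sqrt(13)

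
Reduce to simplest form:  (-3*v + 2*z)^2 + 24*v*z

Expanding gives 9*v^2 + 12*v*z + 4*z^2, a perfect square.

(3*v + 2*z)^2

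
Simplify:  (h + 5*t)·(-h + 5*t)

(5*t)^2 - (h)^2 = -h² + 25*t².

-h² + 25*t²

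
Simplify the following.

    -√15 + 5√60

√15 = √15; 5√60 = 10*√15
Combine: (-1 + 10)·√15 = 9*√15

9*√15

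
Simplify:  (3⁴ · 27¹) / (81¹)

3⁴ = 3^4; 27¹ = 3^3; 81¹ = 3^4
Combine exponents: 3^3

3^3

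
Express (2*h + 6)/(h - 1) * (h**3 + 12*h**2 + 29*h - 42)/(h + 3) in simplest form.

Factor: 2*h + 6 = 2*(h + 3);  h**3 + 12*h**2 + 29*h - 42 = (h + 6)*(h - 1)*(h + 7)
Cancel the common factors (h - 1), (h + 3).

2*h**2 + 26*h + 84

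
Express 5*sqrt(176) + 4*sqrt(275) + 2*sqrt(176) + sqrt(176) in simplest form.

52*sqrt(11)

5*sqrt(176) = 20*sqrt(11); 4*sqrt(275) = 20*sqrt(11); 2*sqrt(176) = 8*sqrt(11); sqrt(176) = 4*sqrt(11)
Combine: (20 + 20 + 8 + 4)·sqrt(11) = 52*sqrt(11)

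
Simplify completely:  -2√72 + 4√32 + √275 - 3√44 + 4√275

4*√2 + 19*√11

2√72 = 12*√2; 4√32 = 16*√2; √275 = 5*√11; 3√44 = 6*√11; 4√275 = 20*√11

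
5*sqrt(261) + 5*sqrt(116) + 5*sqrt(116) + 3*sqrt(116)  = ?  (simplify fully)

41*sqrt(29)

5*sqrt(261) = 15*sqrt(29); 5*sqrt(116) = 10*sqrt(29); 5*sqrt(116) = 10*sqrt(29); 3*sqrt(116) = 6*sqrt(29)
Combine: (15 + 10 + 10 + 6)·sqrt(29) = 41*sqrt(29)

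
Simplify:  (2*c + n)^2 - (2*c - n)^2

Binomially expand both and collect terms in (2*c), n.

8*c*n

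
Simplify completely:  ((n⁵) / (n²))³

Inside the bracket: n³
Raise to the power 3: n⁹

n⁹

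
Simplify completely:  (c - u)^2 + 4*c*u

Expanding gives c^2 + 2*c*u + u^2, a perfect square.

(c + u)^2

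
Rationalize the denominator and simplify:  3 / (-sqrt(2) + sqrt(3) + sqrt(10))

-27*sqrt(3) - 12*sqrt(15) + 33*sqrt(2) + 15*sqrt(10)

Group as (sqrt(3) + sqrt(10)) - sqrt(2); multiply by (sqrt(3) + sqrt(10)) + sqrt(2), then rationalise the remaining surd.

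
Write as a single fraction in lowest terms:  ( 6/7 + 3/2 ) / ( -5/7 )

Numerator: 6/7 + 3/2 = 33/14
Denominator: -5/7 = -5/7
Divide: (33/14) · (-7/5) = -33/10

-33/10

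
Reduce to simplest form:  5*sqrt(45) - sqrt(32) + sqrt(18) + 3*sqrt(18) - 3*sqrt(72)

-10*sqrt(2) + 15*sqrt(5)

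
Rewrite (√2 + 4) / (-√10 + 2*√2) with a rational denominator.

Multiply numerator and denominator by 2*√2 + √10.
Denominator becomes -2; numerator becomes 4 + 2*√5 + 8*√2 + 4*√10.

-2*√10 - 4*√2 - √5 - 2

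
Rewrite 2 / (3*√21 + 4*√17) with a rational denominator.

Multiply numerator and denominator by -4*√17 + 3*√21.
Denominator becomes -83; numerator becomes -8*√17 + 6*√21.

(-6*√21 + 8*√17)/83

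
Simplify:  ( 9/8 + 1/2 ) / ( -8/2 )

-13/32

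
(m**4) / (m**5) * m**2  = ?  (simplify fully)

m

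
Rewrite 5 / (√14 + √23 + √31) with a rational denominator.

(-5*√9982 + 15*√31 + 55*√23 + 100*√14)/626

Group as (√23 + √31) + √14; multiply by (√23 + √31) - √14, then rationalise the remaining surd.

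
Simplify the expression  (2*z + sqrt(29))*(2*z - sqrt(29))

4*z^2 - 29

(2*z)^2 - (sqrt(29))^2 = 4*z^2 - 29.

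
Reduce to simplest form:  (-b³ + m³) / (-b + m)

Apply the difference-of-cubes factorisation and cancel (-b + m).

b² + b*m + m²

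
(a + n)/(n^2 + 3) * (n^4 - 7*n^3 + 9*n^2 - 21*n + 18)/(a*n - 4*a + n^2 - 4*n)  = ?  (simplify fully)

Factor: n^4 - 7*n^3 + 9*n^2 - 21*n + 18 = (n - 6)*(n^2 + 3)*(n - 1);  a*n - 4*a + n^2 - 4*n = (a + n)*(n - 4)
Cancel the common factors (n^2 + 3), (a + n).

(n^2 - 7*n + 6)/(n - 4)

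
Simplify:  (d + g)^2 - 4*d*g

(d - g)^2

Expanding gives d^2 - 2*d*g + g^2, a perfect square.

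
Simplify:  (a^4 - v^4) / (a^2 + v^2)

Factor a^4 - v^4 and cancel (a^2 + v^2).

a^2 - v^2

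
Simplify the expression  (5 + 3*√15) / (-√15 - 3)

(-15 + 2*√15)/3

Multiply numerator and denominator by -3 + √15.
Denominator becomes -6; numerator becomes -4*√15 + 30.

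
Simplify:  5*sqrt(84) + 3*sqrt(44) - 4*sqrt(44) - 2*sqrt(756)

5*sqrt(84) = 10*sqrt(21); 3*sqrt(44) = 6*sqrt(11); 4*sqrt(44) = 8*sqrt(11); 2*sqrt(756) = 12*sqrt(21)

-2*sqrt(21) - 2*sqrt(11)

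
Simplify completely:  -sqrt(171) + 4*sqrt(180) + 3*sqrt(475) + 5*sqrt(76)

sqrt(171) = 3*sqrt(19); 4*sqrt(180) = 24*sqrt(5); 3*sqrt(475) = 15*sqrt(19); 5*sqrt(76) = 10*sqrt(19)

24*sqrt(5) + 22*sqrt(19)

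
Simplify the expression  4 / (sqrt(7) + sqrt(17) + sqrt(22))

Group as (sqrt(17) + sqrt(22)) + sqrt(7); multiply by (sqrt(17) + sqrt(22)) - sqrt(7), then rationalise the remaining surd.

(-sqrt(2618) + sqrt(22) + 6*sqrt(17) + 16*sqrt(7))/59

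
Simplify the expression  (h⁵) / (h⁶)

1/h

Quotient: (h^-1)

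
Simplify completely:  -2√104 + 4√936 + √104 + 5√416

42*√26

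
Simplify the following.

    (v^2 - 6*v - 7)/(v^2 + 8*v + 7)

(v - 7)/(v + 7)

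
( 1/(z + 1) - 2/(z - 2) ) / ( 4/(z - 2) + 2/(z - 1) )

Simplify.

(-z² - 3*z + 4)/(6*z² - 2*z - 8)

Numerator: 1/(z + 1) - 2/(z - 2) = (-z - 4)/(z² - z - 2)
Denominator: 4/(z - 2) + 2/(z - 1) = (6*z - 8)/(z² - 3*z + 2)
Divide: ((-z - 4)/(z² - z - 2)) · ((z² - 3*z + 2)/(6*z - 8)) = (-z² - 3*z + 4)/(6*z² - 2*z - 8)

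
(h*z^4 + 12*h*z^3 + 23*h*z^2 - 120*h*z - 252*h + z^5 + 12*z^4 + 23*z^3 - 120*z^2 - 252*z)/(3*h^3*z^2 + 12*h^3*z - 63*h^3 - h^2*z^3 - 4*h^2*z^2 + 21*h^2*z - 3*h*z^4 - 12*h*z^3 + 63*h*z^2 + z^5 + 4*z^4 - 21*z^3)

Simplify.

Factor: h*z^4 + 12*h*z^3 + 23*h*z^2 - 120*h*z - 252*h + z^5 + 12*z^4 + 23*z^3 - 120*z^2 - 252*z = (h + z)*(z + 2)*(z + 6)*(z + 7)*(z - 3);  3*h^3*z^2 + 12*h^3*z - 63*h^3 - h^2*z^3 - 4*h^2*z^2 + 21*h^2*z - 3*h*z^4 - 12*h*z^3 + 63*h*z^2 + z^5 + 4*z^4 - 21*z^3 = (h + z)*(z - 3)*(-3*h + z)*(z + 7)*(-h + z)
Cancel the common factors (z - 3), (z + 7), (h + z).

(z^2 + 8*z + 12)/(3*h^2 - 4*h*z + z^2)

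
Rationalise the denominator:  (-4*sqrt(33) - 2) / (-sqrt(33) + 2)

(10*sqrt(33) + 136)/29

Multiply numerator and denominator by 2 + sqrt(33).
Denominator becomes -29; numerator becomes -136 - 10*sqrt(33).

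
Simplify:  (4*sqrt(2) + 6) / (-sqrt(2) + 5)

(26*sqrt(2) + 38)/23

Multiply numerator and denominator by sqrt(2) + 5.
Denominator becomes 23; numerator becomes 26*sqrt(2) + 38.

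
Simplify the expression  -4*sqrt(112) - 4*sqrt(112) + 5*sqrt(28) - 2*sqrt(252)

4*sqrt(112) = 16*sqrt(7); 4*sqrt(112) = 16*sqrt(7); 5*sqrt(28) = 10*sqrt(7); 2*sqrt(252) = 12*sqrt(7)
Combine: (-16 - 16 + 10 - 12)·sqrt(7) = -34*sqrt(7)

-34*sqrt(7)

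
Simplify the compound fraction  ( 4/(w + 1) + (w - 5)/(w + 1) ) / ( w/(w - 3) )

Numerator: 4/(w + 1) + (w - 5)/(w + 1) = (w - 1)/(w + 1)
Denominator: w/(w - 3) = w/(w - 3)
Divide: ((w - 1)/(w + 1)) · ((w - 3)/w) = (w² - 4*w + 3)/(w² + w)

(w² - 4*w + 3)/(w² + w)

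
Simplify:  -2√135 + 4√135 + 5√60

16*√15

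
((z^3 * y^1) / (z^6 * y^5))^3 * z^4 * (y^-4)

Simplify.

Inside the bracket: (z^-3) * (y^-4)
Raise to the power 3: (z^-9) * (y^-12)
Multiply by z^4 * (y^-4): add exponents.

1/(y^16*z^5)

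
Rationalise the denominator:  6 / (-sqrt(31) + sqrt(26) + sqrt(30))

(-150*sqrt(31) + 162*sqrt(30) + 210*sqrt(26) + 24*sqrt(6045))/2495

Group as (sqrt(26) + sqrt(30)) - sqrt(31); multiply by (sqrt(26) + sqrt(30)) + sqrt(31), then rationalise the remaining surd.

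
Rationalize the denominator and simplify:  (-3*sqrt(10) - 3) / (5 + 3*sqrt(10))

Multiply numerator and denominator by -3*sqrt(10) + 5.
Denominator becomes -65; numerator becomes -6*sqrt(10) + 75.

(-75 + 6*sqrt(10))/65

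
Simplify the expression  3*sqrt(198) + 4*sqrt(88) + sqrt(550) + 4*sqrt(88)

30*sqrt(22)

3*sqrt(198) = 9*sqrt(22); 4*sqrt(88) = 8*sqrt(22); sqrt(550) = 5*sqrt(22); 4*sqrt(88) = 8*sqrt(22)
Combine: (9 + 8 + 5 + 8)·sqrt(22) = 30*sqrt(22)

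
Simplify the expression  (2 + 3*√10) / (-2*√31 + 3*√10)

(-3*√310 - 45 - 2*√31 - 3*√10)/17

Multiply numerator and denominator by 3*√10 + 2*√31.
Denominator becomes -34; numerator becomes 6*√10 + 4*√31 + 90 + 6*√310.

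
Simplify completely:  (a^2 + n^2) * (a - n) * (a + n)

(a+n)(a-n) = a^2 - n^2; continue pairing.

a^4 - n^4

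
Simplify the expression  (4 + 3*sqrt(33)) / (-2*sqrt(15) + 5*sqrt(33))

Multiply numerator and denominator by 2*sqrt(15) + 5*sqrt(33).
Denominator becomes 765; numerator becomes 8*sqrt(15) + 20*sqrt(33) + 18*sqrt(55) + 495.

(8*sqrt(15) + 20*sqrt(33) + 18*sqrt(55) + 495)/765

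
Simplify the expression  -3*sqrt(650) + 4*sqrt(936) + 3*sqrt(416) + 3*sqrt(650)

36*sqrt(26)

3*sqrt(650) = 15*sqrt(26); 4*sqrt(936) = 24*sqrt(26); 3*sqrt(416) = 12*sqrt(26); 3*sqrt(650) = 15*sqrt(26)
Combine: (-15 + 24 + 12 + 15)·sqrt(26) = 36*sqrt(26)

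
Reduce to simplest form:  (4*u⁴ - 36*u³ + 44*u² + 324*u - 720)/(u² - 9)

4*u² - 36*u + 80

Factor: 4*u⁴ - 36*u³ + 44*u² + 324*u - 720 = 4·(u - 3)·(u - 5)·(u + 3)·(u - 4);  u² - 9 = (u + 3)·(u - 3)
Cancel the common factors (u - 3), (u + 3).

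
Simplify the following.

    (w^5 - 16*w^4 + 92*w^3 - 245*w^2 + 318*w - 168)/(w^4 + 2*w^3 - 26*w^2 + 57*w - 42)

(w^2 - 11*w + 28)/(w + 7)

Factor: w^5 - 16*w^4 + 92*w^3 - 245*w^2 + 318*w - 168 = (w - 7)*(w - 4)*(w^2 - 3*w + 3)*(w - 2);  w^4 + 2*w^3 - 26*w^2 + 57*w - 42 = (w^2 - 3*w + 3)*(w - 2)*(w + 7)
Cancel the common factors (w^2 - 3*w + 3), (w - 2).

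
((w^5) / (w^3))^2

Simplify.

w^4

Inside the bracket: w^2
Raise to the power 2: w^4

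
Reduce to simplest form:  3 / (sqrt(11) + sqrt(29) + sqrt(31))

(-6*sqrt(9889) + 27*sqrt(31) + 39*sqrt(29) + 147*sqrt(11))/1195

Group as (sqrt(11) + sqrt(31)) + sqrt(29); multiply by (sqrt(11) + sqrt(31)) - sqrt(29), then rationalise the remaining surd.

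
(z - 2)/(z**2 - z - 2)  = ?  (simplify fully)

Factor: z**2 - z - 2 = (z + 1)*(z - 2)
Cancel the common factor (z - 2).

1/(z + 1)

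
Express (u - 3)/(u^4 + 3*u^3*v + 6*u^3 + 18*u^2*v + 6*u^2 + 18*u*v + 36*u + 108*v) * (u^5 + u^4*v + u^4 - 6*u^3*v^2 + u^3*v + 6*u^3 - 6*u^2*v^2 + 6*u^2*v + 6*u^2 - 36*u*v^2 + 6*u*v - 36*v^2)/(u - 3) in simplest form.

(u^2 - 2*u*v + u - 2*v)/(u + 6)

Factor: u^4 + 3*u^3*v + 6*u^3 + 18*u^2*v + 6*u^2 + 18*u*v + 36*u + 108*v = (u + 6)*(u + 3*v)*(u^2 + 6);  u^5 + u^4*v + u^4 - 6*u^3*v^2 + u^3*v + 6*u^3 - 6*u^2*v^2 + 6*u^2*v + 6*u^2 - 36*u*v^2 + 6*u*v - 36*v^2 = (u + 1)*(u - 2*v)*(u + 3*v)*(u^2 + 6)
Cancel the common factors (u^2 + 6), (u - 3), (u + 3*v).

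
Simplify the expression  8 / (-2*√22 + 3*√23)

Multiply numerator and denominator by 2*√22 + 3*√23.
Denominator becomes 119; numerator becomes 16*√22 + 24*√23.

(16*√22 + 24*√23)/119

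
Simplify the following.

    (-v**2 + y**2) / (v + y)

-v + y

Difference of squares: factor out (v + y).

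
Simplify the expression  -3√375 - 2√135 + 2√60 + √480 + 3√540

3√375 = 15*√15; 2√135 = 6*√15; 2√60 = 4*√15; √480 = 4*√30; 3√540 = 18*√15

√15 + 4*√30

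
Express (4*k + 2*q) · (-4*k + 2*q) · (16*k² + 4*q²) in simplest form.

Telescope via difference of squares: ((2*q)+(4*k))((2*q)-(4*k)) = -16*k² + 4*q², then repeat with the next factor.

-256*k⁴ + 16*q⁴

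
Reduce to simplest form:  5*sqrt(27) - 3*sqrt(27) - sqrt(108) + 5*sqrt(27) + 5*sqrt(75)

40*sqrt(3)

5*sqrt(27) = 15*sqrt(3); 3*sqrt(27) = 9*sqrt(3); sqrt(108) = 6*sqrt(3); 5*sqrt(27) = 15*sqrt(3); 5*sqrt(75) = 25*sqrt(3)
Combine: (15 - 9 - 6 + 15 + 25)·sqrt(3) = 40*sqrt(3)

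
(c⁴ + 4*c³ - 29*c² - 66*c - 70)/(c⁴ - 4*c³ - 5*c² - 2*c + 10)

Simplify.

(c + 7)/(c - 1)

Factor: c⁴ + 4*c³ - 29*c² - 66*c - 70 = (c + 7)·(c - 5)·(c² + 2*c + 2);  c⁴ - 4*c³ - 5*c² - 2*c + 10 = (c² + 2*c + 2)·(c - 1)·(c - 5)
Cancel the common factors (c² + 2*c + 2), (c - 5).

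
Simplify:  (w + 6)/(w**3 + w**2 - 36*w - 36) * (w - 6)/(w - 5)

Factor: w**3 + w**2 - 36*w - 36 = (w + 6)*(w - 6)*(w + 1)
Cancel the common factors (w + 6), (w - 6).

1/(w**2 - 4*w - 5)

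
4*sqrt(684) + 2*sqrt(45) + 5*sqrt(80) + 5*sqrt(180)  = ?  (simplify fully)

4*sqrt(684) = 24*sqrt(19); 2*sqrt(45) = 6*sqrt(5); 5*sqrt(80) = 20*sqrt(5); 5*sqrt(180) = 30*sqrt(5)

24*sqrt(19) + 56*sqrt(5)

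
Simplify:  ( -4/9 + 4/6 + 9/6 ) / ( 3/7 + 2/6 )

217/96

Numerator: -4/9 + 4/6 + 9/6 = 31/18
Denominator: 3/7 + 2/6 = 16/21
Divide: (31/18) · (21/16) = 217/96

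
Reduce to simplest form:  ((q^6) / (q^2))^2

Inside the bracket: q^4
Raise to the power 2: q^8

q^8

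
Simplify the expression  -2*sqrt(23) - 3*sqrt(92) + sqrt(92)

-6*sqrt(23)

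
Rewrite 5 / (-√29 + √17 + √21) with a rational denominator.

Group as (√17 + √21) - √29; multiply by (√17 + √21) + √29, then rationalise the remaining surd.

(-45*√29 + 125*√21 + 165*√17 + 10*√10353)/1347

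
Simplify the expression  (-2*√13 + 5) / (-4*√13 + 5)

(-10*√13 + 79)/183

Multiply numerator and denominator by 5 + 4*√13.
Denominator becomes -183; numerator becomes -79 + 10*√13.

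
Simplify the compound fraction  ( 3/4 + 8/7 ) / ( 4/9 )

477/112

Numerator: 3/4 + 8/7 = 53/28
Denominator: 4/9 = 4/9
Divide: (53/28) · (9/4) = 477/112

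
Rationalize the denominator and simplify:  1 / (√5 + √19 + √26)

Group as (√19 + √26) + √5; multiply by (√19 + √26) - √5, then rationalise the remaining surd.

(-√2470 - √26 + 6*√19 + 20*√5)/188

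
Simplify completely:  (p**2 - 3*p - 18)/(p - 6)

Factor: p**2 - 3*p - 18 = (p - 6)*(p + 3)
Cancel the common factor (p - 6).

p + 3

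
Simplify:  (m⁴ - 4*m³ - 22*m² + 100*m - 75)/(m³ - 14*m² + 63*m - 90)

Factor: m⁴ - 4*m³ - 22*m² + 100*m - 75 = (m + 5)·(m - 1)·(m - 3)·(m - 5);  m³ - 14*m² + 63*m - 90 = (m - 5)·(m - 6)·(m - 3)
Cancel the common factors (m - 3), (m - 5).

(m² + 4*m - 5)/(m - 6)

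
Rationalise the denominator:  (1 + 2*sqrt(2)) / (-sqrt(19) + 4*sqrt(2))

Multiply numerator and denominator by sqrt(19) + 4*sqrt(2).
Denominator becomes 13; numerator becomes sqrt(19) + 4*sqrt(2) + 2*sqrt(38) + 16.

(sqrt(19) + 4*sqrt(2) + 2*sqrt(38) + 16)/13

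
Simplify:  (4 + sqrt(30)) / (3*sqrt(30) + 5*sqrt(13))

(-90 - 12*sqrt(30) + 20*sqrt(13) + 5*sqrt(390))/55

Multiply numerator and denominator by -5*sqrt(13) + 3*sqrt(30).
Denominator becomes -55; numerator becomes -5*sqrt(390) - 20*sqrt(13) + 12*sqrt(30) + 90.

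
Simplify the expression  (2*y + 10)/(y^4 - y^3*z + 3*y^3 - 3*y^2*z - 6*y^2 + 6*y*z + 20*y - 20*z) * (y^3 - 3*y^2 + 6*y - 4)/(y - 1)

2/(y - z)

Factor: 2*y + 10 = 2*(y + 5);  y^4 - y^3*z + 3*y^3 - 3*y^2*z - 6*y^2 + 6*y*z + 20*y - 20*z = (y + 5)*(y - z)*(y^2 - 2*y + 4);  y^3 - 3*y^2 + 6*y - 4 = (y^2 - 2*y + 4)*(y - 1)
Cancel the common factors (y^2 - 2*y + 4), (y + 5), (y - 1).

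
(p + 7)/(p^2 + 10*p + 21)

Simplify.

Factor: p^2 + 10*p + 21 = (p + 3)*(p + 7)
Cancel the common factor (p + 7).

1/(p + 3)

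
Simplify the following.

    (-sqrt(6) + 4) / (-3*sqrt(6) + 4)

Multiply numerator and denominator by 4 + 3*sqrt(6).
Denominator becomes -38; numerator becomes -2 + 8*sqrt(6).

(-4*sqrt(6) + 1)/19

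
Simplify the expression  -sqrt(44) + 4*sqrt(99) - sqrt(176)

sqrt(44) = 2*sqrt(11); 4*sqrt(99) = 12*sqrt(11); sqrt(176) = 4*sqrt(11)
Combine: (-2 + 12 - 4)·sqrt(11) = 6*sqrt(11)

6*sqrt(11)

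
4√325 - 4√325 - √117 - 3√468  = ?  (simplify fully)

-21*√13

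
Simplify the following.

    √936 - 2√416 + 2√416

√936 = 6*√26; 2√416 = 8*√26; 2√416 = 8*√26
Combine: (6 - 8 + 8)·√26 = 6*√26

6*√26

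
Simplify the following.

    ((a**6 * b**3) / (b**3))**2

a**12

Inside the bracket: a**6
Raise to the power 2: a**12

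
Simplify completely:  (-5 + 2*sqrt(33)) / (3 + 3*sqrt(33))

Multiply numerator and denominator by -3*sqrt(33) + 3.
Denominator becomes -288; numerator becomes -213 + 21*sqrt(33).

(-7*sqrt(33) + 71)/96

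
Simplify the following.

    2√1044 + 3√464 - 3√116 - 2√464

2√1044 = 12*√29; 3√464 = 12*√29; 3√116 = 6*√29; 2√464 = 8*√29
Combine: (12 + 12 - 6 - 8)·√29 = 10*√29

10*√29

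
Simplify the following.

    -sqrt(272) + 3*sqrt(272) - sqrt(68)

6*sqrt(17)

sqrt(272) = 4*sqrt(17); 3*sqrt(272) = 12*sqrt(17); sqrt(68) = 2*sqrt(17)
Combine: (-4 + 12 - 2)·sqrt(17) = 6*sqrt(17)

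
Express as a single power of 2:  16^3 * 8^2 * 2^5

16^3 = 2^12; 8^2 = 2^6; 2^5 = 2^5
Combine exponents: 2^23

2^23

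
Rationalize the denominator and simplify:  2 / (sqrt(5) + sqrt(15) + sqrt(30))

(-3*sqrt(10) - sqrt(30) + 2*sqrt(15) + 4*sqrt(5))/10

Group as (sqrt(15) + sqrt(30)) + sqrt(5); multiply by (sqrt(15) + sqrt(30)) - sqrt(5), then rationalise the remaining surd.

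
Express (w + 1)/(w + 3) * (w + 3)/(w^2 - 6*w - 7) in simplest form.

1/(w - 7)

Factor: w^2 - 6*w - 7 = (w - 7)*(w + 1)
Cancel the common factors (w + 3), (w + 1).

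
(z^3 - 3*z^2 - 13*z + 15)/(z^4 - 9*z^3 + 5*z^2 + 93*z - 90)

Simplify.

1/(z - 6)

Factor: z^3 - 3*z^2 - 13*z + 15 = (z - 1)*(z + 3)*(z - 5);  z^4 - 9*z^3 + 5*z^2 + 93*z - 90 = (z - 1)*(z - 5)*(z - 6)*(z + 3)
Cancel the common factors (z - 5), (z - 1), (z + 3).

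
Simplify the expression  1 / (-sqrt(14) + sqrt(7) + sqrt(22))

Group as (sqrt(7) + sqrt(22)) - sqrt(14); multiply by (sqrt(7) + sqrt(22)) + sqrt(14), then rationalise the remaining surd.

(-15*sqrt(14) - sqrt(22) + 29*sqrt(7) + 28*sqrt(11))/391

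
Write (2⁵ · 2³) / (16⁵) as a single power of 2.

2⁵ = 2^5; 2³ = 2^3; 16⁵ = 2^20
Combine exponents: 2^(-12)

2^(-12)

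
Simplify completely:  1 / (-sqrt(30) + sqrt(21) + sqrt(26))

(-17*sqrt(30) + 25*sqrt(26) + 35*sqrt(21) + 12*sqrt(455))/1895

Group as (sqrt(21) + sqrt(26)) - sqrt(30); multiply by (sqrt(21) + sqrt(26)) + sqrt(30), then rationalise the remaining surd.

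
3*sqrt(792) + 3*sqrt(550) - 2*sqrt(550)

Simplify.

23*sqrt(22)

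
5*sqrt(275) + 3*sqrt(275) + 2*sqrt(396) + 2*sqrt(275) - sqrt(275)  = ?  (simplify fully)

5*sqrt(275) = 25*sqrt(11); 3*sqrt(275) = 15*sqrt(11); 2*sqrt(396) = 12*sqrt(11); 2*sqrt(275) = 10*sqrt(11); sqrt(275) = 5*sqrt(11)
Combine: (25 + 15 + 12 + 10 - 5)·sqrt(11) = 57*sqrt(11)

57*sqrt(11)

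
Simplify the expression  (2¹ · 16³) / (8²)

2^7

2¹ = 2^1; 16³ = 2^12; 8² = 2^6
Combine exponents: 2^7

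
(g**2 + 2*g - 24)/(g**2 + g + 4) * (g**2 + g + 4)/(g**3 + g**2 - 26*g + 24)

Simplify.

Factor: g**2 + 2*g - 24 = (g - 4)*(g + 6);  g**3 + g**2 - 26*g + 24 = (g - 4)*(g + 6)*(g - 1)
Cancel the common factors (g**2 + g + 4), (g + 6), (g - 4).

1/(g - 1)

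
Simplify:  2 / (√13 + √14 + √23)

(-√4186 + 2*√23 + 11*√14 + 12*√13)/178

Group as (√13 + √14) + √23; multiply by (√13 + √14) - √23, then rationalise the remaining surd.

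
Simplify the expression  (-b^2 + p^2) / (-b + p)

b + p

Factor p^2 - b^2 and cancel (-b + p).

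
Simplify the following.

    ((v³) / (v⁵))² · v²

v^(-2)

Inside the bracket: (v^-2)
Raise to the power 2: (v^-4)
Multiply by v²: add exponents.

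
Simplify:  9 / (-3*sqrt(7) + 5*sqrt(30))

Multiply numerator and denominator by 3*sqrt(7) + 5*sqrt(30).
Denominator becomes 687; numerator becomes 27*sqrt(7) + 45*sqrt(30).

(9*sqrt(7) + 15*sqrt(30))/229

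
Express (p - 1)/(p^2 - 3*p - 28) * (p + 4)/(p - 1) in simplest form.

Factor: p^2 - 3*p - 28 = (p - 7)*(p + 4)
Cancel the common factors (p - 1), (p + 4).

1/(p - 7)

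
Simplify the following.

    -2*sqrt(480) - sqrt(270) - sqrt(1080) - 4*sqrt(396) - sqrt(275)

-29*sqrt(11) - 17*sqrt(30)

2*sqrt(480) = 8*sqrt(30); sqrt(270) = 3*sqrt(30); sqrt(1080) = 6*sqrt(30); 4*sqrt(396) = 24*sqrt(11); sqrt(275) = 5*sqrt(11)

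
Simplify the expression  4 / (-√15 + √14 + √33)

(-16*√15 - 2*√33 + 17*√14 + 3*√770)/103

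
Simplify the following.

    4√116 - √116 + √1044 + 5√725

37*√29

4√116 = 8*√29; √116 = 2*√29; √1044 = 6*√29; 5√725 = 25*√29
Combine: (8 - 2 + 6 + 25)·√29 = 37*√29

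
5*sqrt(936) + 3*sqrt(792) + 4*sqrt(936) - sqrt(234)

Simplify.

18*sqrt(22) + 51*sqrt(26)

5*sqrt(936) = 30*sqrt(26); 3*sqrt(792) = 18*sqrt(22); 4*sqrt(936) = 24*sqrt(26); sqrt(234) = 3*sqrt(26)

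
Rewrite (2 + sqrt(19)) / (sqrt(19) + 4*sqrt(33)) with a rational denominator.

Multiply numerator and denominator by -4*sqrt(33) + sqrt(19).
Denominator becomes -509; numerator becomes -4*sqrt(627) - 8*sqrt(33) + 2*sqrt(19) + 19.

(-19 - 2*sqrt(19) + 8*sqrt(33) + 4*sqrt(627))/509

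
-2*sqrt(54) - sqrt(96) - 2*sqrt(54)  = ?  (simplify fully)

2*sqrt(54) = 6*sqrt(6); sqrt(96) = 4*sqrt(6); 2*sqrt(54) = 6*sqrt(6)
Combine: (-6 - 4 - 6)·sqrt(6) = -16*sqrt(6)

-16*sqrt(6)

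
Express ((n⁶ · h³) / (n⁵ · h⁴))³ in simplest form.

Inside the bracket: n¹ · (h^-1)
Raise to the power 3: n³ · (h^-3)

n³/h³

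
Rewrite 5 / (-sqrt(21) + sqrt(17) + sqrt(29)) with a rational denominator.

(-125*sqrt(21) + 45*sqrt(29) + 165*sqrt(17) + 10*sqrt(10353))/1347

Group as (sqrt(17) + sqrt(29)) - sqrt(21); multiply by (sqrt(17) + sqrt(29)) + sqrt(21), then rationalise the remaining surd.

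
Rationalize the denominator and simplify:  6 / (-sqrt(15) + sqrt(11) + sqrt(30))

Group as (sqrt(11) + sqrt(30)) - sqrt(15); multiply by (sqrt(11) + sqrt(30)) + sqrt(15), then rationalise the remaining surd.

(-39*sqrt(15) - 6*sqrt(30) + 51*sqrt(11) + 45*sqrt(22))/161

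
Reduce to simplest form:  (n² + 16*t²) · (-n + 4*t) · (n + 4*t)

-n⁴ + 256*t⁴

Telescope via difference of squares: ((4*t)+n)((4*t)-n) = -n² + 16*t², then repeat with the next factor.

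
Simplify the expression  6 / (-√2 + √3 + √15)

(-21*√3 - 9*√10 + 24*√2 + 15*√15)/19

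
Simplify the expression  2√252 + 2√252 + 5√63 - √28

2√252 = 12*√7; 2√252 = 12*√7; 5√63 = 15*√7; √28 = 2*√7
Combine: (12 + 12 + 15 - 2)·√7 = 37*√7

37*√7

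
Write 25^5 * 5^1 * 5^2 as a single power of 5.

25^5 = 5^10; 5^1 = 5^1; 5^2 = 5^2
Combine exponents: 5^13

5^13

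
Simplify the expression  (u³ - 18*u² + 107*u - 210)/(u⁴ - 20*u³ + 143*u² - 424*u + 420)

Factor: u³ - 18*u² + 107*u - 210 = (u - 6)·(u - 5)·(u - 7);  u⁴ - 20*u³ + 143*u² - 424*u + 420 = (u - 6)·(u - 5)·(u - 2)·(u - 7)
Cancel the common factors (u - 5), (u - 6), (u - 7).

1/(u - 2)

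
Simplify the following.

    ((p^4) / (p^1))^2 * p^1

Inside the bracket: p^3
Raise to the power 2: p^6
Multiply by p^1: add exponents.

p^7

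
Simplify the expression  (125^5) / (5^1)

125^5 = 5^15; 5^1 = 5^1
Combine exponents: 5^14

5^14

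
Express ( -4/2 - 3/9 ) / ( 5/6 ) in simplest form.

-14/5

Numerator: -4/2 - 3/9 = -7/3
Denominator: 5/6 = 5/6
Divide: (-7/3) · (6/5) = -14/5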